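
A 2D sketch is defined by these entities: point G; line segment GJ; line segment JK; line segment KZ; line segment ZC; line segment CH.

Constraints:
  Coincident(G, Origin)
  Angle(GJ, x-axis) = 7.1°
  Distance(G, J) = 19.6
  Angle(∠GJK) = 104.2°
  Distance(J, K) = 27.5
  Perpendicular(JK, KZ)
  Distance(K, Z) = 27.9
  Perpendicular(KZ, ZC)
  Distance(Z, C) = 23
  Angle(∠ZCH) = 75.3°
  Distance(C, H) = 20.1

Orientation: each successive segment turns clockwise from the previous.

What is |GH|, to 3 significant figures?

17.9

G is at the origin; GJ runs at 7.1° with length 19.6, so J = (19.4, 2.42). ∠GJK = 104.2° gives JK at -68.7° from the x-axis; with |JK| = 27.5, K = (29.4, -23.2). JK ⟂ KZ, so KZ runs at -159°; with |KZ| = 27.9, Z = (3.44, -33.3). KZ is perpendicular to ZC, so ZC runs at 111°; with |ZC| = 23.0, C = (-4.91, -11.9). ∠ZCH = 75.3° gives CH at 6.60° from the x-axis; with |CH| = 20.1, H = (15.1, -9.59). Then |GH| = |H − G| = 17.9.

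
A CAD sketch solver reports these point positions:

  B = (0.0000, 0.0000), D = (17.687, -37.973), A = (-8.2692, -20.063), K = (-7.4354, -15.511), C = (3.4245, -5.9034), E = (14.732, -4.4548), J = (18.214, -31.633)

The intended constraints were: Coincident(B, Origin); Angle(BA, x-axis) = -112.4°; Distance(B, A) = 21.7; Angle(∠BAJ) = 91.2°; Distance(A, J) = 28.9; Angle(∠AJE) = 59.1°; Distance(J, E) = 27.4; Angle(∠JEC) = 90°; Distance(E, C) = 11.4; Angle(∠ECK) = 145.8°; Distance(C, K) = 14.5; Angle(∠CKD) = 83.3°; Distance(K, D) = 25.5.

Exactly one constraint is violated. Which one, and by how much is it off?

Distance(K, D) = 25.5 — off by 8.20.

B = (0.00, 0.00) ✓; BA at -112.4° ✓; |BA| = 21.70 ✓; ∠BAJ = 91.20° ✓; |AJ| = 28.90 ✓; ∠AJE = 59.10° ✓; |JE| = 27.40 ✓; ∠JEC = 90.00° ✓; |EC| = 11.40 ✓; ∠ECK = 145.8° ✓; |CK| = 14.50 ✓; ∠CKD = 83.30° ✓; |KD| = 33.70 ✗.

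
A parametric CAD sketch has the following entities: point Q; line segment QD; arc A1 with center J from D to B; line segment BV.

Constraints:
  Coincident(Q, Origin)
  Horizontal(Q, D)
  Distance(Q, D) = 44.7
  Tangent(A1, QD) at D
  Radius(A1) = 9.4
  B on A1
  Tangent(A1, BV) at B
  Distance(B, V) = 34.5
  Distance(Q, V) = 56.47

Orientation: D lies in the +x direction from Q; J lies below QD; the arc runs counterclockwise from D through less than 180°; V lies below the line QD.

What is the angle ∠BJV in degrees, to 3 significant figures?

74.8°

Q is at the origin; Q and D share the same y with |QD| = 44.7 and D on the +x side, so D = (44.7, 0.00). A1 meets QD tangentially, so JD is at right angles to QD, so J = D + (0, -9.4) = (44.7, -9.40). Since JB ⟂ BV (tangency), |JV| = √(9.4² + 34.5²) = 35.8 regardless of where B sits on A1. So V lies on both circle(Q, 56.47) and circle(J, 35.8); the below-QD intersection is V = (35.5, -43.9). B is the foot of the tangent from V: B = (35.3, -9.44).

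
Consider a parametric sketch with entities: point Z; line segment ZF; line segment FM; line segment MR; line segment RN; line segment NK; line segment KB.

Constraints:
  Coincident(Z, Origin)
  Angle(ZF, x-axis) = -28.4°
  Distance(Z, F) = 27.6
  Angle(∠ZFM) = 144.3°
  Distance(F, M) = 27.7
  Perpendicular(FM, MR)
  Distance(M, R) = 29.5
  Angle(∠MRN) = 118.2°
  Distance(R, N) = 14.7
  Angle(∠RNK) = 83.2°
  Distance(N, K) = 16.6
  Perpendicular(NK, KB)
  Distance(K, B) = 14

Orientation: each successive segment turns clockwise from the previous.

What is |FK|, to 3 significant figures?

22.7

Z is at the origin; ZF runs at -28.4° with length 27.6, so F = (24.3, -13.1). ∠ZFM = 144.3° gives FM at -64.1° from the x-axis; with |FM| = 27.7, M = (36.4, -38.0). FM is perpendicular to MR, so MR runs at -154°; with |MR| = 29.5, R = (9.84, -50.9). ∠MRN = 118.2° gives RN at 144° from the x-axis; with |RN| = 14.7, N = (-2.07, -42.3). ∠RNK = 83.2° gives NK at 47.3° from the x-axis; with |NK| = 16.6, K = (9.19, -30.1). Then |FK| = |K − F| = 22.7.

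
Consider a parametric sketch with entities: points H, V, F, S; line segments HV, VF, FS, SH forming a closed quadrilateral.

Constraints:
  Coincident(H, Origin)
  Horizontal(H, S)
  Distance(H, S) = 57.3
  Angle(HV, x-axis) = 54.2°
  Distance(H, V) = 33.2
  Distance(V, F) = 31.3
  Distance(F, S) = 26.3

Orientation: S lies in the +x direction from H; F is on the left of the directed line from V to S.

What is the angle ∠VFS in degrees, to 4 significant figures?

107.3°

Checks: |VF| = 31.30 ✓; |FS| = 26.30 ✓.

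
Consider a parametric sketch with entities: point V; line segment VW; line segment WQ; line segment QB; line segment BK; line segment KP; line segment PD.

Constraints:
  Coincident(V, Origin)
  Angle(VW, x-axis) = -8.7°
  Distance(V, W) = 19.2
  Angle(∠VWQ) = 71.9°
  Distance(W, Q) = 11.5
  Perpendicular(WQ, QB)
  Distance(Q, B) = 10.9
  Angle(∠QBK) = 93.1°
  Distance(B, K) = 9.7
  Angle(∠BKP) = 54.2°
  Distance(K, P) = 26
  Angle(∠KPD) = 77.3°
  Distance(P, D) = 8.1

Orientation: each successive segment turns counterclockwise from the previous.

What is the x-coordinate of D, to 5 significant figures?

20.084

V is at the origin; VW runs at -8.7° with length 19.2, so W = (18.979, -2.9042). ∠VWQ = 71.9° gives WQ at 99.400° from the x-axis; with |WQ| = 11.5, Q = (17.101, 8.4414). WQ is perpendicular to QB, so QB runs at -170.60°; with |QB| = 10.9, B = (6.3472, 6.6611). ∠QBK = 93.1° gives BK at -83.700° from the x-axis; with |BK| = 9.7, K = (7.4116, -2.9803). ∠BKP = 54.2° gives KP at 42.100° from the x-axis; with |KP| = 26.0, P = (26.703, 14.451). ∠KPD = 77.3° gives PD at 144.80° from the x-axis; with |PD| = 8.1, D = (20.084, 19.120). So D.x = 20.084.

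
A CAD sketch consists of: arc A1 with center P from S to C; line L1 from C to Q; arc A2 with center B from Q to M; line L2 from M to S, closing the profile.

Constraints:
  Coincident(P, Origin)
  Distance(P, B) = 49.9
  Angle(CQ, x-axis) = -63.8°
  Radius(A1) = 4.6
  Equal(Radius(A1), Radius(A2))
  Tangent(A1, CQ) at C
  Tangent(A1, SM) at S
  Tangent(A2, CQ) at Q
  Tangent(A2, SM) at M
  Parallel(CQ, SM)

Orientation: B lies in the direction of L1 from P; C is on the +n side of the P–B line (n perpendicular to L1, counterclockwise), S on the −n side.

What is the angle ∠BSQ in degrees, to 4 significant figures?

5.179°

The slot axis is L1's direction at -63.8°, so u = (cos -63.8°, sin -63.8°) = (0.4415, -0.8973) and n = (−sin -63.8°, cos -63.8°) = (0.8973, 0.4415). P is at the origin and B lies 49.9 along u from P, so B = 49.9·u = (22.03, -44.77). Tangency of A1 to both parallel lines with radius 4.6 puts C and S at P ± 4.6·n: C = (4.127, 2.031), S = (-4.127, -2.031). Equal radii place Q and M the same way about B: Q = B + 4.6·n = (26.16, -42.74), M = B − 4.6·n = (17.90, -46.80). Then cos ∠BSQ = SB·SQ / (|SB||SQ|), giving 5.179°.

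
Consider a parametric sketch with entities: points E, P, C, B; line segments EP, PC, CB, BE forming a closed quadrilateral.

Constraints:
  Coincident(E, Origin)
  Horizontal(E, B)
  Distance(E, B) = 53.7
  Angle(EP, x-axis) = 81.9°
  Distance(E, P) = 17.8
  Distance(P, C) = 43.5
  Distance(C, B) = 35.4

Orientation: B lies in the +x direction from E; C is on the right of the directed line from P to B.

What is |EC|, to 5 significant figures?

31.549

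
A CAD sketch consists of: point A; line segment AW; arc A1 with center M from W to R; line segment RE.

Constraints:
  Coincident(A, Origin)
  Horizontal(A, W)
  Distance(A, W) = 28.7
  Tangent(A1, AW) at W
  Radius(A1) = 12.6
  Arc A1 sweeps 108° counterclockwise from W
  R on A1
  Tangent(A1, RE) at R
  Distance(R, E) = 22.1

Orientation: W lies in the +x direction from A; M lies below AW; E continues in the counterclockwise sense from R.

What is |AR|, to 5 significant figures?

23.484

A is at the origin; AW is horizontal with |AW| = 28.7 and W on the +x side, so W = (28.700, 0.0000). A1 meets AW tangentially, so MW is at right angles to AW, so M = W + (0, -12.6) = (28.700, -12.600). On A1, W sits at bearing 90° from M; a 108° counterclockwise sweep puts R at bearing 198°, so R = M + 12.6·(cos 198°, sin 198°) = (16.717, -16.494). Then |AR| = |R − A| = 23.484.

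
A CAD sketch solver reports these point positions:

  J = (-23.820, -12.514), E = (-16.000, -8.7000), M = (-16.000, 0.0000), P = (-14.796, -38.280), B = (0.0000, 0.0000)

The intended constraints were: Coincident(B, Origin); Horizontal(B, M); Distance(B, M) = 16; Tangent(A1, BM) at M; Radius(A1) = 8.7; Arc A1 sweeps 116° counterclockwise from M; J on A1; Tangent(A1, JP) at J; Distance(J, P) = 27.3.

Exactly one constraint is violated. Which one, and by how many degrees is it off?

Tangent(A1, JP) at J — off by 6.70°.

B = (0.00, 0.00) ✓; B.y = 0.00, M.y = 0.00 ✓; |BM| = 16.00 ✓; ∠(EM, MB) = 90.00° ✓; |EM| = 8.700 ✓; bearing(E→J) − bearing(E→M) = 116.0° ✓; |EJ| = 8.701 ✓; ∠(EJ, JP) = 96.70° ✗; |JP| = 27.30 ✓.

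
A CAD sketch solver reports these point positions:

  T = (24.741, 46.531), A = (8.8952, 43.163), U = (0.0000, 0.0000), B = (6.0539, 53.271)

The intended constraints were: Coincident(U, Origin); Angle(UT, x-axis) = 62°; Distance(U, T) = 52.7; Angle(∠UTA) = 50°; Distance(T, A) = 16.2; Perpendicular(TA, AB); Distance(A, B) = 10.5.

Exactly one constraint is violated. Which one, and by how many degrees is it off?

Perpendicular(TA, AB) — off by 3.70°.

U = (0.00, 0.00) ✓; UT at 62.00° ✓; |UT| = 52.70 ✓; ∠UTA = 50.00° ✓; |TA| = 16.20 ✓; ∠(TA, AB) = 86.30° ✗; |AB| = 10.50 ✓.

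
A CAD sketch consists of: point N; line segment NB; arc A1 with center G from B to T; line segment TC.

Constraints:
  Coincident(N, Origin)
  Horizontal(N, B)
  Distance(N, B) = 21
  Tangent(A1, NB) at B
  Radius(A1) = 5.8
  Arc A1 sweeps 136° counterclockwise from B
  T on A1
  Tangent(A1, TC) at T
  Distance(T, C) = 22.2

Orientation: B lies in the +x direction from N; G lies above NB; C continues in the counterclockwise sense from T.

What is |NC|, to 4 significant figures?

26.96

N is at the origin; NB is horizontal with |NB| = 21.0 and B on the +x side, so B = (21.00, 0.000). Since A1 is tangent to NB there, GB ⟂ NB, so G = B + (0, 5.8) = (21.00, 5.800). On A1, B sits at bearing -90° from G; a 136° counterclockwise sweep puts T at bearing 46°, so T = G + 5.8·(cos 46°, sin 46°) = (25.03, 9.972). A1 meets TC tangentially, so GT is at right angles to TC, so TC runs along (−sin 46°, cos 46°); with |TC| = 22.2, C = (9.060, 25.39). Then |NC| = |C − N| = 26.96.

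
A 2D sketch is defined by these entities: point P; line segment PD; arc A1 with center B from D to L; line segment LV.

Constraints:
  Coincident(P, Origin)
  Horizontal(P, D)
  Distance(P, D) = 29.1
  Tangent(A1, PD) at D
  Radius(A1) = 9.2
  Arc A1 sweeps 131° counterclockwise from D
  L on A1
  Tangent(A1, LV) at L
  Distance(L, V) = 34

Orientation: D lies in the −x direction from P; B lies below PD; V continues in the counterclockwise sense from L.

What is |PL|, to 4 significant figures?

39.13

P is at the origin; P and D share the same y with |PD| = 29.1 and D on the −x side, so D = (-29.10, 0.000). Tangency of A1 to PD means the radius BD is perpendicular to PD, so B = D + (0, -9.2) = (-29.10, -9.200). On A1, D sits at bearing 90° from B; a 131° counterclockwise sweep puts L at bearing 221°, so L = B + 9.2·(cos 221°, sin 221°) = (-36.04, -15.24). Then |PL| = |L − P| = 39.13.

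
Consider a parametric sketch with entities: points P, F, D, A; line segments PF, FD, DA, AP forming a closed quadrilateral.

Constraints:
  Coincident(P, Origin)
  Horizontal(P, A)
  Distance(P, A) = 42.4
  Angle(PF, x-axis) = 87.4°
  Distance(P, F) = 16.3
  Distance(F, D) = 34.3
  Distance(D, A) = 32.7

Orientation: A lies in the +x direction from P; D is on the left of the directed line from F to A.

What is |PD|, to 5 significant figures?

44.325

Checks: |PA| = 42.40 ✓; |PF| = 16.30 ✓; |FD| = 34.30 ✓; |DA| = 32.70 ✓.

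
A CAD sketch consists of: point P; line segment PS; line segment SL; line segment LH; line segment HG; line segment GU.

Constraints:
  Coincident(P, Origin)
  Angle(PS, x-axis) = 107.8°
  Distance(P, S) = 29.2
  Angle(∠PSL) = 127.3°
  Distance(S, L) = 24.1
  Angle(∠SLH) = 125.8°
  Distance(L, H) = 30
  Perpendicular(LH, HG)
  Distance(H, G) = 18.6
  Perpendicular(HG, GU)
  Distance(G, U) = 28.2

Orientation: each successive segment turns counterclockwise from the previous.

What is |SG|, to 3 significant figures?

44.1

P is at the origin; PS runs at 107.8° with length 29.2, so S = (-8.93, 27.8). ∠PSL = 127.3° gives SL at 160° from the x-axis; with |SL| = 24.1, L = (-31.6, 35.8). ∠SLH = 125.8° gives LH at -145° from the x-axis; with |LH| = 30.0, H = (-56.3, 18.8). LH is perpendicular to HG, so HG runs at -55.3°; with |HG| = 18.6, G = (-45.7, 3.48). Then |SG| = |G − S| = 44.1.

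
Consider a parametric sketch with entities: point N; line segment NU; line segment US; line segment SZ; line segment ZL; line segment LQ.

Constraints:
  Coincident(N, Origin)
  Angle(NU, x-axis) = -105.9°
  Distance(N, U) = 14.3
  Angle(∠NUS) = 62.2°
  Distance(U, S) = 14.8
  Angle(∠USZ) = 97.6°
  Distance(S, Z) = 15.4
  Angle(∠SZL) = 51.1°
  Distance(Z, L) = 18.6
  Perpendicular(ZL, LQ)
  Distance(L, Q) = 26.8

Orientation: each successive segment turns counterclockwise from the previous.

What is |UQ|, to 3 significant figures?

22.8

∠SZL = 51.1° gives ZL at -137° from the x-axis; with |ZL| = 18.6, L = (-4.15, -8.08). ZL ⟂ LQ, so LQ runs at -46.8°; with |LQ| = 26.8, Q = (14.2, -27.6). Then |UQ| = |Q − U| = 22.8.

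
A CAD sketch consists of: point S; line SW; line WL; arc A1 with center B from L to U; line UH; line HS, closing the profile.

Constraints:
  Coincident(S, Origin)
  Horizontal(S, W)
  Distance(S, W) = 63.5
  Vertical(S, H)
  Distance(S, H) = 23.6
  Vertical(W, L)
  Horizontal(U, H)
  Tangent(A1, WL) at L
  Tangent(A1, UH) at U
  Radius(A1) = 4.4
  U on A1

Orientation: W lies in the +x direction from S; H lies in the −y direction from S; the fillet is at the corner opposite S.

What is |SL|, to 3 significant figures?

66.3

The virtual corner opposite S is at (63.5, -23.6). A1 meets WL tangentially, so BL is at right angles to WL and A1 meets UH tangentially, so BU is at right angles to UH, with radius 4.4, so the center B sits 4.4 in from both sides at B = (59.1, -19.2). That places the tangent points at L = (63.5, -19.2) on WL and U = (59.1, -23.6) on UH. Then |SL| = |L − S| = 66.3.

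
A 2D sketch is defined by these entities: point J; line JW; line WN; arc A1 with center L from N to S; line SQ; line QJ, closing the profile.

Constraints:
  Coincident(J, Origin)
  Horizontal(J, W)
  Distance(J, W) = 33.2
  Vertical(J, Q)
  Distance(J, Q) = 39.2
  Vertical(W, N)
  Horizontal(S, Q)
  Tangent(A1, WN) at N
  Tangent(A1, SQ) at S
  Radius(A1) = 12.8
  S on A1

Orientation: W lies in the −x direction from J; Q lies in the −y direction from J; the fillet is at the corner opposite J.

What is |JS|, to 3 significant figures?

44.2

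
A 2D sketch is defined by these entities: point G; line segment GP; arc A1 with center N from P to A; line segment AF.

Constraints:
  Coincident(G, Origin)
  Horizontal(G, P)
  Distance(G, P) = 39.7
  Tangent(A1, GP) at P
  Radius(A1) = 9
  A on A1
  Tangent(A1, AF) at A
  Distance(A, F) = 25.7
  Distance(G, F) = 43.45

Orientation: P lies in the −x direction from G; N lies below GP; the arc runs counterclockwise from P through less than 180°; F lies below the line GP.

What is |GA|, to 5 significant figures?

48.531

Checks: ∠(NP, PG) = 90.00° ✓; |NP| = 9.000 ✓; |NA| = 9.000 ✓; ∠(NA, AF) = 90.00° ✓; |AF| = 25.70 ✓; |GF| = 43.45 ✓.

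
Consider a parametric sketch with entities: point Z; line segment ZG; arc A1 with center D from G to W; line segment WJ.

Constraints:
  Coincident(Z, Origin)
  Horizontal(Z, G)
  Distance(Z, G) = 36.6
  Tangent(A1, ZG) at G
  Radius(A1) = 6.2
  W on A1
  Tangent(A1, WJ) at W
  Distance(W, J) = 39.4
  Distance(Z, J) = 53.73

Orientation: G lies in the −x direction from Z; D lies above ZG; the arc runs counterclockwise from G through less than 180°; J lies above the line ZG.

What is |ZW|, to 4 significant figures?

30.98

Checks: |DW| = 6.200 ✓; ∠(DW, WJ) = 90.00° ✓; |WJ| = 39.40 ✓; |ZJ| = 53.73 ✓.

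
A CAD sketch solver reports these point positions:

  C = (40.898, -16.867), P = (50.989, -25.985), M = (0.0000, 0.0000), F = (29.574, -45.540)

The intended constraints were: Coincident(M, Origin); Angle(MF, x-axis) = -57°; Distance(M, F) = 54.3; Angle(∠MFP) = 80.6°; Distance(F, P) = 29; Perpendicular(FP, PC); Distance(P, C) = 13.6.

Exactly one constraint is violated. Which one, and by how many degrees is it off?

Perpendicular(FP, PC) — off by 5.50°.

M = (0.00, 0.00) ✓; MF at -57.00° ✓; |MF| = 54.30 ✓; ∠MFP = 80.60° ✓; |FP| = 29.00 ✓; ∠(FP, PC) = 95.50° ✗; |PC| = 13.60 ✓.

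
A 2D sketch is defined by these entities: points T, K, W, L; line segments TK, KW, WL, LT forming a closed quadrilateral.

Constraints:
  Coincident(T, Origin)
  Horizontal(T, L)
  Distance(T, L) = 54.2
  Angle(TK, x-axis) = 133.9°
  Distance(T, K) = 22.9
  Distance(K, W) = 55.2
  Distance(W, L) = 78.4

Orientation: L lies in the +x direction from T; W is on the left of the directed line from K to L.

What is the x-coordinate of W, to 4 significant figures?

10.42

Checks: |KW| = 55.20 ✓; |WL| = 78.40 ✓.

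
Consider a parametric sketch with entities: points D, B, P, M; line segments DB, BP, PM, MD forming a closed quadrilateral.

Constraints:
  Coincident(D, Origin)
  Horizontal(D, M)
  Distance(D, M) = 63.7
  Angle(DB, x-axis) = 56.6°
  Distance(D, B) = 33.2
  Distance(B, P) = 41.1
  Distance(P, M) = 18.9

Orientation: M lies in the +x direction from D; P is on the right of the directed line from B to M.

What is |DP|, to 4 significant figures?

45.24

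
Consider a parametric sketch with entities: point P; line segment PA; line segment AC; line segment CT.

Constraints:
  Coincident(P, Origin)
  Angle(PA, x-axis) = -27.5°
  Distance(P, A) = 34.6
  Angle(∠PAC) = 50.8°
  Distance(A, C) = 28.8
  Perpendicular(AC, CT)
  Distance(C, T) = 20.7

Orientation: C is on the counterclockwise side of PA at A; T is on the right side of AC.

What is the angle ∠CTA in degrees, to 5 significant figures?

54.293°

P is at the origin; PA runs at -27.5° with length 34.6, so A = 34.6·(cos -27.5°, sin -27.5°) = (30.691, -15.977). ∠PAC = 50.8°, so AC runs at -27.5° + (180° − 50.8°) = 101.70° from the x-axis; with |AC| = 28.8, C = A + 28.8·(cos 101.70°, sin 101.70°) = (24.850, 12.225). AC is perpendicular to CT; with |CT| = 20.7 on the right of AC, T = C + 20.7·(0.97922, 0.20279) = (45.120, 16.423). Then cos ∠CTA = TC·TA / (|TC||TA|), giving 54.293°.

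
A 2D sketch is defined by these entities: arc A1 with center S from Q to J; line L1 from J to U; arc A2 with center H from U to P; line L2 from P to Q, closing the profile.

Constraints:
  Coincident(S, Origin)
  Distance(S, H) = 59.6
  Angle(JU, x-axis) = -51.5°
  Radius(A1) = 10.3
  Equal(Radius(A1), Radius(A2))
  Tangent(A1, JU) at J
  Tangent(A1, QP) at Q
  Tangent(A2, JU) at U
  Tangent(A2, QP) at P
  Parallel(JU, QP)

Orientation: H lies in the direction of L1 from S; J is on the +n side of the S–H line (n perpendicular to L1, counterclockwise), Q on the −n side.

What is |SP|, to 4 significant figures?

60.48

The slot axis is L1's direction at -51.5°, so u = (cos -51.5°, sin -51.5°) = (0.6225, -0.7826) and n = (−sin -51.5°, cos -51.5°) = (0.7826, 0.6225). S is at the origin and H lies 59.6 along u from S, so H = 59.6·u = (37.10, -46.64). Tangency of A1 to both parallel lines with radius 10.3 puts J and Q at S ± 10.3·n: J = (8.061, 6.412), Q = (-8.061, -6.412). Equal radii place U and P the same way about H: U = H + 10.3·n = (45.16, -40.23), P = H − 10.3·n = (29.04, -53.06). Then |SP| = |P − S| = 60.48.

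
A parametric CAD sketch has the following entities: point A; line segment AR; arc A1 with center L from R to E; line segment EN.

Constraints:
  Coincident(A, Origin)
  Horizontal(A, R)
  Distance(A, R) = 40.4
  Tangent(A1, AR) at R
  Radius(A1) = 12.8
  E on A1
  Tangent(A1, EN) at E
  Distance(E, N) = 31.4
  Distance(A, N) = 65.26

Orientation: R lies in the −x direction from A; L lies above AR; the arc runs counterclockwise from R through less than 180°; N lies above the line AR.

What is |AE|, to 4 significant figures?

35.40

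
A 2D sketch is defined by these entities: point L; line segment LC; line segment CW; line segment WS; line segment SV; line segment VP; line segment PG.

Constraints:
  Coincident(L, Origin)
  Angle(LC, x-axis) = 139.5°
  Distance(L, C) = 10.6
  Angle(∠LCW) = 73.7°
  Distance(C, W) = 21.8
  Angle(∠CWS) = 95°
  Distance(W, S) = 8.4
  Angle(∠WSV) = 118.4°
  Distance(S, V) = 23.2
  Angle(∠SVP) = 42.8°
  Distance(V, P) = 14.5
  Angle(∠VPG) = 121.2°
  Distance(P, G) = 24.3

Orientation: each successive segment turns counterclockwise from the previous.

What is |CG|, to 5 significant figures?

29.811

L is at the origin; LC runs at 139.5° with length 10.6, so C = (-8.0603, 6.8841). ∠LCW = 73.7° gives CW at -114.20° from the x-axis; with |CW| = 21.8, W = (-16.997, -13.000). ∠CWS = 95.0° gives WS at -29.200° from the x-axis; with |WS| = 8.4, S = (-9.6641, -17.098). ∠WSV = 118.4° gives SV at 32.400° from the x-axis; with |SV| = 23.2, V = (9.9243, -4.6669). ∠SVP = 42.8° gives VP at 169.60° from the x-axis; with |VP| = 14.5, P = (-4.3375, -2.0494). ∠VPG = 121.2° gives PG at -131.60° from the x-axis; with |PG| = 24.3, G = (-20.471, -20.221). Then |CG| = |G − C| = 29.811.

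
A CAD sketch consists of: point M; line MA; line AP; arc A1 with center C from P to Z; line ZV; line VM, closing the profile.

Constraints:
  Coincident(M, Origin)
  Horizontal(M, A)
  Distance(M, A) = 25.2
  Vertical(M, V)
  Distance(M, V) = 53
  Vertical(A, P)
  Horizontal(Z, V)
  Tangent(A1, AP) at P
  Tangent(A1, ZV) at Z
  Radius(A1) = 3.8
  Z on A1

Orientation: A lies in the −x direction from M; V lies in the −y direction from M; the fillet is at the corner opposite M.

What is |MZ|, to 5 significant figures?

57.157

The virtual corner opposite M is at (-25.200, -53.000). A1 meets AP tangentially, so CP is at right angles to AP and the tangent condition forces CZ to be normal to ZV, with radius 3.8, so the center C sits 3.8 in from both sides at C = (-21.400, -49.200). That places the tangent points at P = (-25.200, -49.200) on AP and Z = (-21.400, -53.000) on ZV. Then |MZ| = |Z − M| = 57.157.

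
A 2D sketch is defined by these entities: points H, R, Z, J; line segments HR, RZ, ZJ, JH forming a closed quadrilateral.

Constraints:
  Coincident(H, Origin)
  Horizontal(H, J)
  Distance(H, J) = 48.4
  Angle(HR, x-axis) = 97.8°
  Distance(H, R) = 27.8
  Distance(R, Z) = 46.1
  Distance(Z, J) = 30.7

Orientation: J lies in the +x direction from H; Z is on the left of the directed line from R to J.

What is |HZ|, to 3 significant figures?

51.9

H is at the origin; H and J share the same y with |HJ| = 48.4 and J in +x, so J = (48.4, 0). HR runs at 97.8° with |HR| = 27.8, so R = (-3.77, 27.5). Z is determined by |RZ| = 46.1 and |ZJ| = 30.7 together: it lies at the intersection of circle(R, 46.1) and circle(J, 30.7). With |RJ| = 59.0, the foot of the radical line on RJ is 39.5 from R and the perpendicular offset is √(46.1² − 39.5²) = 23.7. Taking the left-of-RJ solution: Z = (42.3, 30.1).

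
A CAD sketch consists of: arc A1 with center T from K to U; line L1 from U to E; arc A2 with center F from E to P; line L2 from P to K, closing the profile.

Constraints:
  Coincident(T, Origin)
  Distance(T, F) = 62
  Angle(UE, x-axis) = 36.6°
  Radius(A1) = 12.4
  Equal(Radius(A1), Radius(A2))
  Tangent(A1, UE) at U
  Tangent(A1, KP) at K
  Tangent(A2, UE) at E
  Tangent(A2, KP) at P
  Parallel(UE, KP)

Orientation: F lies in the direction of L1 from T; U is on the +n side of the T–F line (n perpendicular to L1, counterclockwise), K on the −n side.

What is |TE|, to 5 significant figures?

63.228

Tangency of A1 to both parallel lines with radius 12.4 puts U and K at T ± 12.4·n: U = (-7.3932, 9.9549), K = (7.3932, -9.9549). Equal radii place E and P the same way about F: E = F + 12.4·n = (42.381, 46.921), P = F − 12.4·n = (57.168, 27.011). Then |TE| = |E − T| = 63.228.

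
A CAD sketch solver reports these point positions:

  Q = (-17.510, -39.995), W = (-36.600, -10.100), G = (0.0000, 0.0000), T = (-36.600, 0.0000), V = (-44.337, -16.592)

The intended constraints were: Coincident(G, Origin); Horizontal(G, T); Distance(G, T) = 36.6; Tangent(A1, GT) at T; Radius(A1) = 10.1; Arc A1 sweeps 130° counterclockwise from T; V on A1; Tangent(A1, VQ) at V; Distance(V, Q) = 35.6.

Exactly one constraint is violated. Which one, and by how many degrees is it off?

Tangent(A1, VQ) at V — off by 8.90°.

G = (0.00, 0.00) ✓; G.y = 0.00, T.y = 0.00 ✓; |GT| = 36.60 ✓; ∠(WT, TG) = 90.00° ✓; |WT| = 10.10 ✓; bearing(W→V) − bearing(W→T) = 130.0° ✓; |WV| = 10.10 ✓; ∠(WV, VQ) = 81.10° ✗; |VQ| = 35.60 ✓.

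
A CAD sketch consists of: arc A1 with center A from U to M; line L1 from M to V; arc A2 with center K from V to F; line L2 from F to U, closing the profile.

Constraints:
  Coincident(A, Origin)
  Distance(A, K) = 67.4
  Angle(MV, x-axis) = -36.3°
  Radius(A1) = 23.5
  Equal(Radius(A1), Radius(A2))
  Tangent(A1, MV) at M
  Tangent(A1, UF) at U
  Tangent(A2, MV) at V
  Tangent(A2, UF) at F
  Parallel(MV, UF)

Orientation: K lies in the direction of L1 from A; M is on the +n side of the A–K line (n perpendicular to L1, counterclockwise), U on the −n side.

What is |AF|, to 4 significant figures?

71.38

The slot axis is L1's direction at -36.3°, so u = (cos -36.3°, sin -36.3°) = (0.8059, -0.5920) and n = (−sin -36.3°, cos -36.3°) = (0.5920, 0.8059). A is at the origin and K lies 67.4 along u from A, so K = 67.4·u = (54.32, -39.90). Tangency of A1 to both parallel lines with radius 23.5 puts M and U at A ± 23.5·n: M = (13.91, 18.94), U = (-13.91, -18.94). Equal radii place V and F the same way about K: V = K + 23.5·n = (68.23, -20.96), F = K − 23.5·n = (40.41, -58.84). Then |AF| = |F − A| = 71.38.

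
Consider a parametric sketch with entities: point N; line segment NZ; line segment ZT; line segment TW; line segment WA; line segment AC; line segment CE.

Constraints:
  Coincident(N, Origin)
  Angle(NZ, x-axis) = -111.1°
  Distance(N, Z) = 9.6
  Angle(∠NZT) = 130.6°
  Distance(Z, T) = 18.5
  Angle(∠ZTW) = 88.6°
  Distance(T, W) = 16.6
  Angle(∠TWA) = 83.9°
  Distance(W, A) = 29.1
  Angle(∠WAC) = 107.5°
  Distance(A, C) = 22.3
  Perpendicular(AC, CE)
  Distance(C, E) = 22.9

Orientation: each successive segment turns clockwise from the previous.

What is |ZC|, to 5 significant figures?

17.263

N is at the origin; NZ runs at -111.1° with length 9.6, so Z = (-3.4560, -8.9564). ∠NZT = 130.6° gives ZT at -160.50° from the x-axis; with |ZT| = 18.5, T = (-20.895, -15.132). ∠ZTW = 88.6° gives TW at 108.10° from the x-axis; with |TW| = 16.6, W = (-26.052, 0.64678). ∠TWA = 83.9° gives WA at 12.000° from the x-axis; with |WA| = 29.1, A = (2.4120, 6.6970). ∠WAC = 107.5° gives AC at -60.500° from the x-axis; with |AC| = 22.3, C = (13.393, -12.712). Then |ZC| = |C − Z| = 17.263.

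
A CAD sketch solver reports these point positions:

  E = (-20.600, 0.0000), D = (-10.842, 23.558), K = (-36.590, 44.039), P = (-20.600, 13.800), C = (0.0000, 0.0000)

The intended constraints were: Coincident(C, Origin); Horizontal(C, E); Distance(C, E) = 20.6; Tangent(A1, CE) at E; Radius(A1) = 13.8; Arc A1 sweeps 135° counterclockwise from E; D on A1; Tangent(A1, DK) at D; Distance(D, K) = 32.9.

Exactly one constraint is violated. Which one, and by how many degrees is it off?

Tangent(A1, DK) at D — off by 6.50°.

C = (0.00, 0.00) ✓; C.y = 0.00, E.y = 0.00 ✓; |CE| = 20.60 ✓; ∠(PE, EC) = 90.00° ✓; |PE| = 13.80 ✓; bearing(P→D) − bearing(P→E) = 135.0° ✓; |PD| = 13.80 ✓; ∠(PD, DK) = 83.50° ✗; |DK| = 32.90 ✓.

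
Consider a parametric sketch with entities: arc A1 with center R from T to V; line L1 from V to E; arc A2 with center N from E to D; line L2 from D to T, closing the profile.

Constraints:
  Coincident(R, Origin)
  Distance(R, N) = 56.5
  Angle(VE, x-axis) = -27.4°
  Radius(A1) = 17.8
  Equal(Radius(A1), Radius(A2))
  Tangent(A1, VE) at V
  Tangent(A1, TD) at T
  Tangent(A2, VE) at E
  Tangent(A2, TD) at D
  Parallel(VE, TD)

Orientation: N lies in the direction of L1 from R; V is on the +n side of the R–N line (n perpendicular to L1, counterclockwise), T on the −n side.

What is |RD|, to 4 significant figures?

59.24

The slot axis is L1's direction at -27.4°, so u = (cos -27.4°, sin -27.4°) = (0.8878, -0.4602) and n = (−sin -27.4°, cos -27.4°) = (0.4602, 0.8878). R is at the origin and N lies 56.5 along u from R, so N = 56.5·u = (50.16, -26.00). Tangency of A1 to both parallel lines with radius 17.8 puts V and T at R ± 17.8·n: V = (8.192, 15.80), T = (-8.192, -15.80). Equal radii place E and D the same way about N: E = N + 17.8·n = (58.35, -10.20), D = N − 17.8·n = (41.97, -41.80). Then |RD| = |D − R| = 59.24.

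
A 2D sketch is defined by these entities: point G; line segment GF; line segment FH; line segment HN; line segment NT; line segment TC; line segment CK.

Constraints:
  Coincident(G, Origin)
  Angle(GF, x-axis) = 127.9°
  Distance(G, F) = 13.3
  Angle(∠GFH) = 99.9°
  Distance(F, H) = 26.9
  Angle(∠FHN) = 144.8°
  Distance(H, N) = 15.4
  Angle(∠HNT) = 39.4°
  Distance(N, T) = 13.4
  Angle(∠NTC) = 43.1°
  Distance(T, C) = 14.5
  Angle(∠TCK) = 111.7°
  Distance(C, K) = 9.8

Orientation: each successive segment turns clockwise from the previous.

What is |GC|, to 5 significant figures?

40.688

∠HNT = 39.4° gives NT at -128.00° from the x-axis; with |NT| = 13.4, T = (16.679, 23.223). ∠NTC = 43.1° gives TC at 95.100° from the x-axis; with |TC| = 14.5, C = (15.390, 37.665). Then |GC| = |C − G| = 40.688.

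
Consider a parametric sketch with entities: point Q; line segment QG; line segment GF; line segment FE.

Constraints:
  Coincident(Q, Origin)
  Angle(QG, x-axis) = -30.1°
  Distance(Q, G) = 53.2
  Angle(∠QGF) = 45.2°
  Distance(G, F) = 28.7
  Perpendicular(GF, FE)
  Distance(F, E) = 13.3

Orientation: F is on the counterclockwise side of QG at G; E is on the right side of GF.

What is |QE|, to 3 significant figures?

51.8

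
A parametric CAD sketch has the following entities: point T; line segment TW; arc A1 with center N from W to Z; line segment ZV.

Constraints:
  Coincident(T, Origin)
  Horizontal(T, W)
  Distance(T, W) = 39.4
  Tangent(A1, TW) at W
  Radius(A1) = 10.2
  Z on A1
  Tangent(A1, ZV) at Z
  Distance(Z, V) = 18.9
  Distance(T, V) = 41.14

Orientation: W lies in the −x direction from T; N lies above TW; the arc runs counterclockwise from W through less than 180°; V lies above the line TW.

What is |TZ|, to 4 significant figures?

30.92

T is at the origin; TW is horizontal with |TW| = 39.4 and W on the −x side, so W = (-39.40, 0.000). Tangency of A1 to TW means the radius NW is perpendicular to TW, so N = W + (0, 10.2) = (-39.40, 10.20). Since NZ ⟂ ZV (tangency), |NV| = √(10.2² + 18.9²) = 21.48 regardless of where Z sits on A1. So V lies on both circle(T, 41.14) and circle(N, 21.48); the above-TW intersection is V = (-29.12, 29.06). Z is the foot of the tangent from V: Z = (-29.20, 10.16).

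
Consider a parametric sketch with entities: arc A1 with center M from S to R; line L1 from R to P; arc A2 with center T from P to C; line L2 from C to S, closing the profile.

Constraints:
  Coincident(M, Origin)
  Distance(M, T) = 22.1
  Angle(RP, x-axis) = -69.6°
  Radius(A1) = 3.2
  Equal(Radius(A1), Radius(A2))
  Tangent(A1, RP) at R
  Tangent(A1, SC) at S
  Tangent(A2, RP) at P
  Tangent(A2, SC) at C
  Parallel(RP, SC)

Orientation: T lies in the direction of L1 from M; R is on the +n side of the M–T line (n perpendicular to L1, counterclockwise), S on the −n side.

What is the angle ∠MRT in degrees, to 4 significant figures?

81.76°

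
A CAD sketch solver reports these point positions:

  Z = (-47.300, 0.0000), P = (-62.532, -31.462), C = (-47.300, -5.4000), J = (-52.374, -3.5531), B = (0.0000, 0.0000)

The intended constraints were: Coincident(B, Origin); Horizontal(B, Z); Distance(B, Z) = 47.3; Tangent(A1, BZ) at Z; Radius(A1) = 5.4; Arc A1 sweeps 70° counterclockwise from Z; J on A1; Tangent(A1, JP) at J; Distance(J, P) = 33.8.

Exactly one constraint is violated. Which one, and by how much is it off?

Distance(J, P) = 33.8 — off by 4.10.

B = (0.00, 0.00) ✓; B.y = 0.00, Z.y = 0.00 ✓; |BZ| = 47.30 ✓; ∠(CZ, ZB) = 90.00° ✓; |CZ| = 5.400 ✓; bearing(C→J) − bearing(C→Z) = 70.00° ✓; |CJ| = 5.400 ✓; ∠(CJ, JP) = 90.00° ✓; |JP| = 29.70 ✗.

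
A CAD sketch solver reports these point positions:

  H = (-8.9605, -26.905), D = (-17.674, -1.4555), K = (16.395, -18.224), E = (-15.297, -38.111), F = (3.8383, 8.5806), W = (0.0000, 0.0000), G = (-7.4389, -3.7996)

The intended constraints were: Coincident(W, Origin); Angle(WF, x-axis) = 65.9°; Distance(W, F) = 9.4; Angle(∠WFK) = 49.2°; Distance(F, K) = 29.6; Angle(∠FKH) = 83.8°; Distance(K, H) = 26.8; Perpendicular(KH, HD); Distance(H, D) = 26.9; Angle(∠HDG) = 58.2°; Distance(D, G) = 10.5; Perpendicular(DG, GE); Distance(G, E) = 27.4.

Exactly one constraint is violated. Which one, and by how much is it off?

Distance(G, E) = 27.4 — off by 7.80.

W = (0.00, 0.00) ✓; WF at 65.90° ✓; |WF| = 9.400 ✓; ∠WFK = 49.20° ✓; |FK| = 29.60 ✓; ∠FKH = 83.80° ✓; |KH| = 26.80 ✓; ∠(KH, HD) = 90.00° ✓; |HD| = 26.90 ✓; ∠HDG = 58.20° ✓; |DG| = 10.50 ✓; ∠(DG, GE) = 90.00° ✓; |GE| = 35.20 ✗.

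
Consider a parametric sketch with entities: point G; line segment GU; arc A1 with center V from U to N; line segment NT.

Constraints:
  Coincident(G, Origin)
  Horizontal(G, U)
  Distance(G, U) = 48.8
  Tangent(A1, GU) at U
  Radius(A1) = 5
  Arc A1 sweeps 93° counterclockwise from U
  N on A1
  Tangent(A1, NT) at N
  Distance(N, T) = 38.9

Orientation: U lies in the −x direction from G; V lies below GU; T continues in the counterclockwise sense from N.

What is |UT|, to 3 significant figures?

44.2

On A1, U sits at bearing 90° from V; a 93° counterclockwise sweep puts N at bearing 183°, so N = V + 5.0·(cos 183°, sin 183°) = (-53.8, -5.26). The tangent condition forces VN to be normal to NT, so NT runs along (−sin 183°, cos 183°); with |NT| = 38.9, T = (-51.8, -44.1). Then |UT| = |T − U| = 44.2.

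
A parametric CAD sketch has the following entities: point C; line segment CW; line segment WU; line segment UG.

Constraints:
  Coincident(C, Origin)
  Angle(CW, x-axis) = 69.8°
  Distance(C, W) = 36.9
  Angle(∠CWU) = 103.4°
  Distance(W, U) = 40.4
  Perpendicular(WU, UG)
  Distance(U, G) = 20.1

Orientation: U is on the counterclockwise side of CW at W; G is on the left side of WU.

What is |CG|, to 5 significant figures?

51.437

∠CWU = 103.4°, so WU runs at 69.8° + (180° − 103.4°) = 146.40° from the x-axis; with |WU| = 40.4, U = W + 40.4·(cos 146.40°, sin 146.40°) = (-20.909, 56.987). WU ⟂ UG; with |UG| = 20.1 on the left of WU, G = U + 20.1·(-0.55339, -0.83292) = (-32.032, 40.246). Then |CG| = |G − C| = 51.437.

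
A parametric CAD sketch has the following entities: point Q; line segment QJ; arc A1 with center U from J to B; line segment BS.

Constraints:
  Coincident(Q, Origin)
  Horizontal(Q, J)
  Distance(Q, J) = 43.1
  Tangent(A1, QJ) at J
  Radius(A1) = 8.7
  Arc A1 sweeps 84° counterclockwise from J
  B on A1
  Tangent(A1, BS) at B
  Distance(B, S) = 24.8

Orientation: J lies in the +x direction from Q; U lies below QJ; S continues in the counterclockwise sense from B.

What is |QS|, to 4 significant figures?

45.48

Q is at the origin; QJ is horizontal with |QJ| = 43.1 and J on the +x side, so J = (43.10, 0.000). Tangency of A1 to QJ means the radius UJ is perpendicular to QJ, so U = J + (0, -8.7) = (43.10, -8.700). On A1, J sits at bearing 90° from U; an 84° counterclockwise sweep puts B at bearing 174°, so B = U + 8.7·(cos 174°, sin 174°) = (34.45, -7.791). A1 meets BS tangentially, so UB is at right angles to BS, so BS runs along (−sin 174°, cos 174°); with |BS| = 24.8, S = (31.86, -32.45). Then |QS| = |S − Q| = 45.48.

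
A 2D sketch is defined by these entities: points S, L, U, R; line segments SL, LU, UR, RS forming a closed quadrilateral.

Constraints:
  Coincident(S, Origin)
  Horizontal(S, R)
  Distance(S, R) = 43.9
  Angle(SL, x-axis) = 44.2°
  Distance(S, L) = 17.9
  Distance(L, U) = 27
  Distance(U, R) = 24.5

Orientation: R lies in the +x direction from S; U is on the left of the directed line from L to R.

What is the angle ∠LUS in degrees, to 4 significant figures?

7.878°

S is at the origin; SR is horizontal with |SR| = 43.9 and R in +x, so R = (43.9, 0). SL runs at 44.2° with |SL| = 17.9, so L = (12.83, 12.48). U is determined by |LU| = 27.0 and |UR| = 24.5 together: it lies at the intersection of circle(L, 27.0) and circle(R, 24.5). With |LR| = 33.48, the foot of the radical line on LR is 18.66 from L and the perpendicular offset is √(27.0² − 18.66²) = 19.51. Taking the left-of-LR solution: U = (37.42, 23.63).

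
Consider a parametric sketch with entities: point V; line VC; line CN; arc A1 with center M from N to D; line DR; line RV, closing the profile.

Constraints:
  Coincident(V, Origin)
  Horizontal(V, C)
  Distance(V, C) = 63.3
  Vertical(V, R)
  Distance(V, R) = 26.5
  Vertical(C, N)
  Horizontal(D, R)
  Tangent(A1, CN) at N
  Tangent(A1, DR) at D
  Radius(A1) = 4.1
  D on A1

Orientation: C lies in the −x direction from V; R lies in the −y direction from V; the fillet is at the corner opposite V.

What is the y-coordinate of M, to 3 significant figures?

-22.4

V is at the origin; V and C share the same y with |VC| = 63.3 and C on the −x side, so C = (-63.3, 0.00). V and R share the same x with |VR| = 26.5 and R on the −y side, so R = (0.00, -26.5). The virtual corner opposite V is at (-63.3, -26.5). Tangency of A1 to CN means the radius MN is perpendicular to CN and A1 meets DR tangentially, so MD is at right angles to DR, with radius 4.1, so the center M sits 4.1 in from both sides at M = (-59.2, -22.4). So M.y = -22.4.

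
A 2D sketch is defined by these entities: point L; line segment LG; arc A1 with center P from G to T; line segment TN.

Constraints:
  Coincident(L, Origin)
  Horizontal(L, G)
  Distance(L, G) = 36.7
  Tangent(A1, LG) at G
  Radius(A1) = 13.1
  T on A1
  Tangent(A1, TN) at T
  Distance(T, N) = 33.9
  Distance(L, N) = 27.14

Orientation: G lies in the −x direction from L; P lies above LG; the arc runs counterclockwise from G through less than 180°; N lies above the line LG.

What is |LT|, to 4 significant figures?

27.91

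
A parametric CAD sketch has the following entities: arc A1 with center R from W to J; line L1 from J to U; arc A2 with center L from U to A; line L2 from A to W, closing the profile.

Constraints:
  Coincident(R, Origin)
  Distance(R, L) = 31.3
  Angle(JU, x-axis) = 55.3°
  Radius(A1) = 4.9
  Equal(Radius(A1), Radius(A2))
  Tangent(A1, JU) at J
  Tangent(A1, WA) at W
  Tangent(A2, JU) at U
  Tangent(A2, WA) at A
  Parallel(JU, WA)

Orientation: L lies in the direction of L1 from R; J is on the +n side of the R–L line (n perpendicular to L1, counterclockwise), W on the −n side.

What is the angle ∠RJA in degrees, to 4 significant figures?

72.61°

The slot axis is L1's direction at 55.3°, so u = (cos 55.3°, sin 55.3°) = (0.5693, 0.8221) and n = (−sin 55.3°, cos 55.3°) = (-0.8221, 0.5693). R is at the origin and L lies 31.3 along u from R, so L = 31.3·u = (17.82, 25.73). Tangency of A1 to both parallel lines with radius 4.9 puts J and W at R ± 4.9·n: J = (-4.029, 2.789), W = (4.029, -2.789). Equal radii place U and A the same way about L: U = L + 4.9·n = (13.79, 28.52), A = L − 4.9·n = (21.85, 22.94). Then cos ∠RJA = JR·JA / (|JR||JA|), giving 72.61°.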